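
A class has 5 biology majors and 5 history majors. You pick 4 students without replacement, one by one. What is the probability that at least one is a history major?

P(no history majors) = 5/10 × 4/9 × 3/8 × 2/7 = 120/5040 = 1/42.
P(at least one) = 1 − 1/42 = 41/42.

41/42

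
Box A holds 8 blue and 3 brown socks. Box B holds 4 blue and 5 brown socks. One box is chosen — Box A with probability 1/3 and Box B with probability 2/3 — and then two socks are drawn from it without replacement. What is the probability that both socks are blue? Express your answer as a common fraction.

139/495

From Box A: P(both blue) = (8/11)(7/10) = 28/55.
From Box B: P(both blue) = (4/9)(3/8) = 1/6.
Total probability = (1/3)(28/55) + (2/3)(1/6) = 139/495.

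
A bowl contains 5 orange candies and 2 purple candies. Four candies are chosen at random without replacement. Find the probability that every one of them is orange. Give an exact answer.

1/7

P = 5/7 × 4/6 × 3/5 × 2/4 = 120/840 = 1/7.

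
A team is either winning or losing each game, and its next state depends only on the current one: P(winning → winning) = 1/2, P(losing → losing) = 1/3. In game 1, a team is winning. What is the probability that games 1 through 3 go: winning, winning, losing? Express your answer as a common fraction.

1/4

Game 1 is given. For each transition, use the conditional probability from the current state:
P(winning | winning) = 1/2; P(losing | winning) = 1/2.
P = 1/2 × 1/2 = 1/4.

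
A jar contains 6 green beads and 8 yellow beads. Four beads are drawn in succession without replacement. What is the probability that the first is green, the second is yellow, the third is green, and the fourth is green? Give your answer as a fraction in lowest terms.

Each draw changes the counts, so multiply the conditional probabilities along the sequence:
P = 6/14 × 8/13 × 5/12 × 4/11 = 960/24024 = 40/1001.

40/1001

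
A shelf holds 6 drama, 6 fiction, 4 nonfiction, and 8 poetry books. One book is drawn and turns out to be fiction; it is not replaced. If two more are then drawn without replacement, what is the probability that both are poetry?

With the first book removed, 8 poetry remain out of 23.
P = 8/23 × 7/22 = 56/506 = 28/253.

28/253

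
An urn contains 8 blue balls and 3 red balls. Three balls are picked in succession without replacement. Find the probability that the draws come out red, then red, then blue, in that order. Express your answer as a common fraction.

8/165

Multiply the probability of each draw given the previous ones:
P = 3/11 × 2/10 × 8/9 = 48/990 = 8/165.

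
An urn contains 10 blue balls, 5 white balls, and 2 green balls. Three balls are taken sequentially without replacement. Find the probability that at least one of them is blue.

P(no blue) = 7/17 × 6/16 × 5/15 = 210/4080 = 7/136.
P(at least one) = 1 − 7/136 = 129/136.

129/136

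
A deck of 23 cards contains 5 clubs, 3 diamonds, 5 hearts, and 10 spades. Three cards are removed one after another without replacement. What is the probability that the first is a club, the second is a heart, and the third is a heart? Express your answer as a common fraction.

50/5313

Each draw changes the counts, so multiply the conditional probabilities along the sequence:
P = 5/23 × 5/22 × 4/21 = 100/10626 = 50/5313.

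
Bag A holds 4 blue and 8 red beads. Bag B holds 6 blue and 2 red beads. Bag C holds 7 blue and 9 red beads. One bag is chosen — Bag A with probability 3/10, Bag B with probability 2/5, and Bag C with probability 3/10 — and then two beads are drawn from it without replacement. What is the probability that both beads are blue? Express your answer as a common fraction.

9057/30800

From Bag A: P(both blue) = (4/12)(3/11) = 1/11.
From Bag B: P(both blue) = (6/8)(5/7) = 15/28.
From Bag C: P(both blue) = (7/16)(6/15) = 7/40.
Total probability = (3/10)(1/11) + (2/5)(15/28) + (3/10)(7/40) = 9057/30800.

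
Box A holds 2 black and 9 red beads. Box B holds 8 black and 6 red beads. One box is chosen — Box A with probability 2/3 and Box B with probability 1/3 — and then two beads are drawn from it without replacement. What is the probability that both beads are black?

From Box A: P(both black) = (2/11)(1/10) = 1/55.
From Box B: P(both black) = (8/14)(7/13) = 4/13.
Total probability = (2/3)(1/55) + (1/3)(4/13) = 82/715.

82/715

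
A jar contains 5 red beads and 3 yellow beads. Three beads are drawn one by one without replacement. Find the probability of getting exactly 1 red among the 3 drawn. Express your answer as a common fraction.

One ordering (red drawn first) has probability 5/8 × 3/7 × 2/6 = 30/336 = 5/56.
There are C(3,1) = 3 such orderings, each equally likely, so P = 3 × 5/56 = 15/56.

15/56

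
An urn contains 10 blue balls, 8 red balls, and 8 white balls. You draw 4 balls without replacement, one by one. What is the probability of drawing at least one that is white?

P(no white) = 18/26 × 17/25 × 16/24 × 15/23 = 73440/358800 = 306/1495.
P(at least one) = 1 − 306/1495 = 1189/1495.

1189/1495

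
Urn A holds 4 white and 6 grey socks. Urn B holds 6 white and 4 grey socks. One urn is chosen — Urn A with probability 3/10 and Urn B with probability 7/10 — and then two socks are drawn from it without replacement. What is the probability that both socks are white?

41/150

From Urn A: P(both white) = (4/10)(3/9) = 2/15.
From Urn B: P(both white) = (6/10)(5/9) = 1/3.
Total probability = (3/10)(2/15) + (7/10)(1/3) = 41/150.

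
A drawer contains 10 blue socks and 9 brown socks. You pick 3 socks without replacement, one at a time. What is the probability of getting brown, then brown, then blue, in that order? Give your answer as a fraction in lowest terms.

Each draw changes the counts, so multiply the conditional probabilities along the sequence:
P = 9/19 × 8/18 × 10/17 = 720/5814 = 40/323.

40/323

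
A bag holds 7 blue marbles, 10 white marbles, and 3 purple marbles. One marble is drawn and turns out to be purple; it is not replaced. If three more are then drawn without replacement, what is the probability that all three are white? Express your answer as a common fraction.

40/323

With the first marble removed, 10 white remain out of 19.
P = 10/19 × 9/18 × 8/17 = 720/5814 = 40/323.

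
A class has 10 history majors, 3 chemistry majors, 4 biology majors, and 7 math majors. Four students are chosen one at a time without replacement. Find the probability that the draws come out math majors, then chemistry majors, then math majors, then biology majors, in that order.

Chain rule:
P = 7/24 × 3/23 × 6/22 × 4/21 = 504/255024 = 1/506.

1/506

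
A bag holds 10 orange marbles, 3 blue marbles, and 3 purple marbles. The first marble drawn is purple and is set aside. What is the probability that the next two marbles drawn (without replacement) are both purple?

1/105

With the first marble removed, 2 purple remain out of 15.
P = 2/15 × 1/14 = 2/210 = 1/105.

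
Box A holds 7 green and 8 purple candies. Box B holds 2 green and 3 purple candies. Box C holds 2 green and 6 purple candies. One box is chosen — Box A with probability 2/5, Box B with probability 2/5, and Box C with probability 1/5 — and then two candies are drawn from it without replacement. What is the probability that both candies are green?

From Box A: P(both green) = (7/15)(6/14) = 1/5.
From Box B: P(both green) = (2/5)(1/4) = 1/10.
From Box C: P(both green) = (2/8)(1/7) = 1/28.
Total probability = (2/5)(1/5) + (2/5)(1/10) + (1/5)(1/28) = 89/700.

89/700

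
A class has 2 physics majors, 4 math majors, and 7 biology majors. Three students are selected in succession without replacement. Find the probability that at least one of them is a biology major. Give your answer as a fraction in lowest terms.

P(no biology majors) = 6/13 × 5/12 × 4/11 = 120/1716 = 10/143.
P(at least one) = 1 − 10/143 = 133/143.

133/143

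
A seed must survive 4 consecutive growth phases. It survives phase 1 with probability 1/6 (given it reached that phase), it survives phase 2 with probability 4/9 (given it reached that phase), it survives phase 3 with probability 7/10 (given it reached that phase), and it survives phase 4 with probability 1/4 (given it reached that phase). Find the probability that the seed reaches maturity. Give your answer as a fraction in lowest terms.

7/540

Each stage is reached only if all earlier stages succeed, so
P = 1/6 × 4/9 × 7/10 × 1/4 = 28/2160 = 7/540.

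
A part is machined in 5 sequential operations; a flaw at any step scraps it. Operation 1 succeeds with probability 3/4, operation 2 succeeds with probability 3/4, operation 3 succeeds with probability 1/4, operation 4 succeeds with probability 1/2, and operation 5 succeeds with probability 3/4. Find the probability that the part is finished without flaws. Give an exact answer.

27/512

The events are sequential, so multiply the conditional probabilities:
P = 3/4 × 3/4 × 1/4 × 1/2 × 3/4 = 27/512.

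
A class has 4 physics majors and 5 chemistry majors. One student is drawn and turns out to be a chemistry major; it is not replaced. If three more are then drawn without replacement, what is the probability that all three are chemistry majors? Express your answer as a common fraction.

1/14

After the first draw, 4 of the remaining 8 students are chemistry majors.
P = 4/8 × 3/7 × 2/6 = 24/336 = 1/14.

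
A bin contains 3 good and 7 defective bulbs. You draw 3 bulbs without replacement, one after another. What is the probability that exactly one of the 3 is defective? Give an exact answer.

7/40

One ordering (defective drawn first) has probability 7/10 × 3/9 × 2/8 = 42/720 = 7/120.
There are C(3,1) = 3 such orderings, each equally likely, so P = 3 × 7/120 = 7/40.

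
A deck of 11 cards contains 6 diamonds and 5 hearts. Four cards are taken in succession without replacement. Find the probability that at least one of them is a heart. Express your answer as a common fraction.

21/22

P(no hearts) = 6/11 × 5/10 × 4/9 × 3/8 = 360/7920 = 1/22.
P(at least one) = 1 − 1/22 = 21/22.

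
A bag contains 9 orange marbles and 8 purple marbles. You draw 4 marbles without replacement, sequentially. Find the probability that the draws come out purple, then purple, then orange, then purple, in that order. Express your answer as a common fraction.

9/170

Each draw changes the counts, so multiply the conditional probabilities along the sequence:
P = 8/17 × 7/16 × 9/15 × 6/14 = 3024/57120 = 9/170.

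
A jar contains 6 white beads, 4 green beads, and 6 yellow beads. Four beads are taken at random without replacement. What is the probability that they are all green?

P = 4/16 × 3/15 × 2/14 × 1/13 = 24/43680 = 1/1820.

1/1820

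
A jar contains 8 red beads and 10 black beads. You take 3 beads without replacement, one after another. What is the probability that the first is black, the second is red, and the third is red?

Multiply the probability of each draw given the previous ones:
P = 10/18 × 8/17 × 7/16 = 560/4896 = 35/306.

35/306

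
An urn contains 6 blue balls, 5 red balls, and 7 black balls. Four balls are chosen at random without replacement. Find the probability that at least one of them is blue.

57/68

P(no blue) = 12/18 × 11/17 × 10/16 × 9/15 = 11880/73440 = 11/68.
P(at least one) = 1 − 11/68 = 57/68.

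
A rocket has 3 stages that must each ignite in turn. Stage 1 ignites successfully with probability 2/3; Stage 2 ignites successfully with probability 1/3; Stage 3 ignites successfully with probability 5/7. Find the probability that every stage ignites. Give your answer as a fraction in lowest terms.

Each stage is reached only if all earlier stages succeed, so
P = 2/3 × 1/3 × 5/7 = 10/63.

10/63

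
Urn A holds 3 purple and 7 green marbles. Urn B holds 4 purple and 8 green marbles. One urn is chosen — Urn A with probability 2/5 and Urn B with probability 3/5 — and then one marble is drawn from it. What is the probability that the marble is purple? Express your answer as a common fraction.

8/25

From Urn A: P(purple) = 3/10.
From Urn B: P(purple) = 4/12.
Total probability = (2/5)(3/10) + (3/5)(4/12) = 8/25.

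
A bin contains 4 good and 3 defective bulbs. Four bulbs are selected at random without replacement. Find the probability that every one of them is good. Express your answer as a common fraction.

1/35

P = 4/7 × 3/6 × 2/5 × 1/4 = 24/840 = 1/35.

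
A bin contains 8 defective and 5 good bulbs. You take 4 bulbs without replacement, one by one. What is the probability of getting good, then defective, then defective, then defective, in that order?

Multiply the probability of each draw given the previous ones:
P = 5/13 × 8/12 × 7/11 × 6/10 = 1680/17160 = 14/143.

14/143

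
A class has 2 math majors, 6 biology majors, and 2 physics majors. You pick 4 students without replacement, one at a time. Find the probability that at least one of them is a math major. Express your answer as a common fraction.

P(no math majors) = 8/10 × 7/9 × 6/8 × 5/7 = 1680/5040 = 1/3.
P(at least one) = 1 − 1/3 = 2/3.

2/3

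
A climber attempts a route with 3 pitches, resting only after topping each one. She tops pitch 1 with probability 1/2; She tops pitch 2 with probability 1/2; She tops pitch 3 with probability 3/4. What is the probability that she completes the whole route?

3/16

Each stage is reached only if all earlier stages succeed, so
P = 1/2 × 1/2 × 3/4 = 3/16.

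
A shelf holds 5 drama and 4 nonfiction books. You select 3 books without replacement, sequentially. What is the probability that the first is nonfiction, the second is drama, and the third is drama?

10/63

Chain rule:
P = 4/9 × 5/8 × 4/7 = 80/504 = 10/63.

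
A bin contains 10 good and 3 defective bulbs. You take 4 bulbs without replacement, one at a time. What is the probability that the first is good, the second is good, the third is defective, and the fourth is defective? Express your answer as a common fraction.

9/286

Multiply the probability of each draw given the previous ones:
P = 10/13 × 9/12 × 3/11 × 2/10 = 540/17160 = 9/286.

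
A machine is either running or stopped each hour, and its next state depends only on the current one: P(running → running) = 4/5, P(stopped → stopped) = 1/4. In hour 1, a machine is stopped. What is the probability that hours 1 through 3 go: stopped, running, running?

3/5

Hour 1 is given. For each transition, use the conditional probability from the current state:
P(running | stopped) = 3/4; P(running | running) = 4/5.
P = 3/4 × 4/5 = 12/20 = 3/5.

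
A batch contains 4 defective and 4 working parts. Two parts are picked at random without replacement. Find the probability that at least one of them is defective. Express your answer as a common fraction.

11/14

P(no defective) = 4/8 × 3/7 = 12/56 = 3/14.
P(at least one) = 1 − 3/14 = 11/14.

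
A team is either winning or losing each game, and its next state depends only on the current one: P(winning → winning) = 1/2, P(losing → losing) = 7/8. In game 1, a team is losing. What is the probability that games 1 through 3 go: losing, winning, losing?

Game 1 is given. For each transition, use the conditional probability from the current state:
P(winning | losing) = 1/8; P(losing | winning) = 1/2.
P = 1/8 × 1/2 = 1/16.

1/16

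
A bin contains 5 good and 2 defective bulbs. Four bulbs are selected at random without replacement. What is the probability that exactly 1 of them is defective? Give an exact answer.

4/7

One ordering (defective drawn first) has probability 2/7 × 5/6 × 4/5 × 3/4 = 120/840 = 1/7.
There are C(4,1) = 4 such orderings, each equally likely, so P = 4 × 1/7 = 4/7.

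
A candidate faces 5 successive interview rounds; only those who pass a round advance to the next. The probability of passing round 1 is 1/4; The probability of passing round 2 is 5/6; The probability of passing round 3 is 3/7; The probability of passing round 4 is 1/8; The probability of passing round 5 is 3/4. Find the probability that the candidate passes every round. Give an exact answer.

15/1792

The events are sequential, so multiply the conditional probabilities:
P = 1/4 × 5/6 × 3/7 × 1/8 × 3/4 = 45/5376 = 15/1792.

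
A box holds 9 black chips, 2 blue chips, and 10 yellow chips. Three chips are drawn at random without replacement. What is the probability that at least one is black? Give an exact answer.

P(no black) = 12/21 × 11/20 × 10/19 = 1320/7980 = 22/133.
P(at least one) = 1 − 22/133 = 111/133.

111/133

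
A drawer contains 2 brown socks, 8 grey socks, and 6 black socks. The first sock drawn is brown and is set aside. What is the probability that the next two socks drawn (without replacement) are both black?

After the first draw, 6 of the remaining 15 socks are black.
P = 6/15 × 5/14 = 30/210 = 1/7.

1/7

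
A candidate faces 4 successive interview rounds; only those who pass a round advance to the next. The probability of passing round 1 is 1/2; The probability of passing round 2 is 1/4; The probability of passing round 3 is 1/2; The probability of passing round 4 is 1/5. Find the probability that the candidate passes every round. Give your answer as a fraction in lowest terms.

The events are sequential, so multiply the conditional probabilities:
P = 1/2 × 1/4 × 1/2 × 1/5 = 1/80.

1/80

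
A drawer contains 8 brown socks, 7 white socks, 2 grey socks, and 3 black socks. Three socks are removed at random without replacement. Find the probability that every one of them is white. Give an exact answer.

P(all white) = 7/20 × 6/19 × 5/18 = 210/6840 = 7/228.

7/228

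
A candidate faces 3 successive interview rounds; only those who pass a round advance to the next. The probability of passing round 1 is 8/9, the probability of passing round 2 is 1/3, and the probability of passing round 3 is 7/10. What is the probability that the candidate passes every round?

28/135

The events are sequential, so multiply the conditional probabilities:
P = 8/9 × 1/3 × 7/10 = 56/270 = 28/135.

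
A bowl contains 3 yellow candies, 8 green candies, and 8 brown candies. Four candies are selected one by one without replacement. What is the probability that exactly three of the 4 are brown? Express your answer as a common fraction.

One ordering (brown drawn first) has probability 8/19 × 7/18 × 6/17 × 11/16 = 3696/93024 = 77/1938.
There are C(4,3) = 4 such orderings, each equally likely, so P = 4 × 77/1938 = 154/969.

154/969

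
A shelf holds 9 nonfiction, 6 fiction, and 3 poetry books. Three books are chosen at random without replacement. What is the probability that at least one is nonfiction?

P(no nonfiction) = 9/18 × 8/17 × 7/16 = 504/4896 = 7/68.
P(at least one) = 1 − 7/68 = 61/68.

61/68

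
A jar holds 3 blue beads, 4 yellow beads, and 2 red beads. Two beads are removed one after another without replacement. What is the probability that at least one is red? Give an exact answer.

P(no red) = 7/9 × 6/8 = 42/72 = 7/12.
P(at least one) = 1 − 7/12 = 5/12.

5/12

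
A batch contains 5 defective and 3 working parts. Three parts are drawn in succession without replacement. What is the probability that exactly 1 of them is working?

One ordering (working drawn first) has probability 3/8 × 5/7 × 4/6 = 60/336 = 5/28.
There are C(3,1) = 3 such orderings, each equally likely, so P = 3 × 5/28 = 15/28.

15/28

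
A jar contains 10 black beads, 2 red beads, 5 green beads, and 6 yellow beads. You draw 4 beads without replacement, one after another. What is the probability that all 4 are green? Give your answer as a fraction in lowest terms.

P(every draw is green) = 5/23 × 4/22 × 3/21 × 2/20 = 120/212520 = 1/1771.

1/1771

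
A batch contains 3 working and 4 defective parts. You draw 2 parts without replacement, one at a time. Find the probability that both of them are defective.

P = 4/7 × 3/6 = 12/42 = 2/7.

2/7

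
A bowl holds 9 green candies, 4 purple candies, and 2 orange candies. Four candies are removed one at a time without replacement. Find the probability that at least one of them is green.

90/91

P(no green) = 6/15 × 5/14 × 4/13 × 3/12 = 360/32760 = 1/91.
P(at least one) = 1 − 1/91 = 90/91.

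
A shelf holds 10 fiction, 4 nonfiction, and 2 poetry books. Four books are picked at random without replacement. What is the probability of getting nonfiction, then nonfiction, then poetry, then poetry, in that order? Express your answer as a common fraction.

Chain rule:
P = 4/16 × 3/15 × 2/14 × 1/13 = 24/43680 = 1/1820.

1/1820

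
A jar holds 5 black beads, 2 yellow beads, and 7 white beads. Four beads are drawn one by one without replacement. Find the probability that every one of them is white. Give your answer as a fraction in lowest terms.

5/143

P(every draw is white) = 7/14 × 6/13 × 5/12 × 4/11 = 840/24024 = 5/143.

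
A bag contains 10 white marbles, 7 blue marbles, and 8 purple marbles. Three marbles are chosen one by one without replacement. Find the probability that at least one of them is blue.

371/575

P(no blue) = 18/25 × 17/24 × 16/23 = 4896/13800 = 204/575.
P(at least one) = 1 − 204/575 = 371/575.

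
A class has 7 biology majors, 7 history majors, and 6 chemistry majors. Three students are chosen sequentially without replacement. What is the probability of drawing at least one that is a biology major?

P(no biology majors) = 13/20 × 12/19 × 11/18 = 1716/6840 = 143/570.
P(at least one) = 1 − 143/570 = 427/570.

427/570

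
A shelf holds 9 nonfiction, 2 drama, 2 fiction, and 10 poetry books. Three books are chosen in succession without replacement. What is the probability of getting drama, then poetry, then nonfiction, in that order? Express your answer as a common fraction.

30/1771

Multiply the probability of each draw given the previous ones:
P = 2/23 × 10/22 × 9/21 = 180/10626 = 30/1771.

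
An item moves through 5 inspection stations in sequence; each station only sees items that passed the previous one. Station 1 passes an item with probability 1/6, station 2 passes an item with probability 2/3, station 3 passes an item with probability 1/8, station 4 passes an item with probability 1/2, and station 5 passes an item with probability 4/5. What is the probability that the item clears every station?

The events are sequential, so multiply the conditional probabilities:
P = 1/6 × 2/3 × 1/8 × 1/2 × 4/5 = 8/1440 = 1/180.

1/180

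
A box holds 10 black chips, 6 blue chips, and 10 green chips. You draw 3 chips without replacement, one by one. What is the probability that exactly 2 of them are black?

One ordering (black drawn first) has probability 10/26 × 9/25 × 16/24 = 1440/15600 = 6/65.
There are C(3,2) = 3 such orderings, each equally likely, so P = 3 × 6/65 = 18/65.

18/65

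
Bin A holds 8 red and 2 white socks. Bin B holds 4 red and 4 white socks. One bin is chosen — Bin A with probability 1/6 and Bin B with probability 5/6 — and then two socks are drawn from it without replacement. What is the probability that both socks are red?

1067/3780

From Bin A: P(both red) = (8/10)(7/9) = 28/45.
From Bin B: P(both red) = (4/8)(3/7) = 3/14.
Total probability = (1/6)(28/45) + (5/6)(3/14) = 1067/3780.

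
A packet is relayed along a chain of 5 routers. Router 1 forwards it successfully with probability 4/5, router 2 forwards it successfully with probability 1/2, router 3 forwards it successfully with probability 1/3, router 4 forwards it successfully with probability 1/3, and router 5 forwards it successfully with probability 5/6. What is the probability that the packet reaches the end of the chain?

The events are sequential, so multiply the conditional probabilities:
P = 4/5 × 1/2 × 1/3 × 1/3 × 5/6 = 20/540 = 1/27.

1/27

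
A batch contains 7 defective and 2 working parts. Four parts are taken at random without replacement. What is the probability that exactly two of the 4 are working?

One ordering (working drawn first) has probability 2/9 × 1/8 × 7/7 × 6/6 = 84/3024 = 1/36.
There are C(4,2) = 6 such orderings, each equally likely, so P = 6 × 1/36 = 1/6.

1/6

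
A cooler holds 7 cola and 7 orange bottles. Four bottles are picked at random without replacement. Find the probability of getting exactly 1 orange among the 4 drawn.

35/143

One ordering (orange drawn first) has probability 7/14 × 7/13 × 6/12 × 5/11 = 1470/24024 = 35/572.
There are C(4,1) = 4 such orderings, each equally likely, so P = 4 × 35/572 = 35/143.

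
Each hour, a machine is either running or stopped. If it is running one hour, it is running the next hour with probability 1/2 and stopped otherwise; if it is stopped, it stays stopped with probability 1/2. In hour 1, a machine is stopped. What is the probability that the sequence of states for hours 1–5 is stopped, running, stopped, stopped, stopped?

Hour 1 is given. For each transition, use the conditional probability from the current state:
P(running | stopped) = 1/2; P(stopped | running) = 1/2; P(stopped | stopped) = 1/2; P(stopped | stopped) = 1/2.
P = 1/2 × 1/2 × 1/2 × 1/2 = 1/16.

1/16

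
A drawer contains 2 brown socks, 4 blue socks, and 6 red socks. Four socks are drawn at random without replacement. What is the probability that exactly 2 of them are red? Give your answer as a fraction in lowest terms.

One ordering (red drawn first) has probability 6/12 × 5/11 × 6/10 × 5/9 = 900/11880 = 5/66.
There are C(4,2) = 6 such orderings, each equally likely, so P = 6 × 5/66 = 5/11.

5/11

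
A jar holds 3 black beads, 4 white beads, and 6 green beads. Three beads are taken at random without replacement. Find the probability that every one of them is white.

P(every draw is white) = 4/13 × 3/12 × 2/11 = 24/1716 = 2/143.

2/143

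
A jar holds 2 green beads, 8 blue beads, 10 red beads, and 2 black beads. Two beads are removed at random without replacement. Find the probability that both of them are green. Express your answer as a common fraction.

1/231

P(all green) = 2/22 × 1/21 = 2/462 = 1/231.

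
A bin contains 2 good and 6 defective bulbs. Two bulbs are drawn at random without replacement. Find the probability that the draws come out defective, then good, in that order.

3/14

Chain rule:
P = 6/8 × 2/7 = 12/56 = 3/14.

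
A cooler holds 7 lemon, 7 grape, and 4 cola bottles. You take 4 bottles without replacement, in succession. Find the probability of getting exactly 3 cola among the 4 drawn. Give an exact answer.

One ordering (cola drawn first) has probability 4/18 × 3/17 × 2/16 × 14/15 = 336/73440 = 7/1530.
There are C(4,3) = 4 such orderings, each equally likely, so P = 4 × 7/1530 = 14/765.

14/765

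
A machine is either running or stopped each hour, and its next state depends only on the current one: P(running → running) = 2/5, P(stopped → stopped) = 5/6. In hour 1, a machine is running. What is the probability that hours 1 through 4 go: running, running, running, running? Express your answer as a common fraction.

Hour 1 is given. For each transition, use the conditional probability from the current state:
P(running | running) = 2/5; P(running | running) = 2/5; P(running | running) = 2/5.
P = 2/5 × 2/5 × 2/5 = 8/125.

8/125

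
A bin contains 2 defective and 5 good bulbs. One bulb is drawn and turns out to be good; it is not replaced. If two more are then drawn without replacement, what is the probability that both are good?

After the first draw, 4 of the remaining 6 bulbs are good.
P = 4/6 × 3/5 = 12/30 = 2/5.

2/5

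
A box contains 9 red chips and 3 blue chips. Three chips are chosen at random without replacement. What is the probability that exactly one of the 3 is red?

27/220

One ordering (red drawn first) has probability 9/12 × 3/11 × 2/10 = 54/1320 = 9/220.
There are C(3,1) = 3 such orderings, each equally likely, so P = 3 × 9/220 = 27/220.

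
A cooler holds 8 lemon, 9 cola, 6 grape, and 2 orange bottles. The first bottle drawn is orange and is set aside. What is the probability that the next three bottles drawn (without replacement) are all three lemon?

7/253

After the first draw, 8 of the remaining 24 bottles are lemon.
P = 8/24 × 7/23 × 6/22 = 336/12144 = 7/253.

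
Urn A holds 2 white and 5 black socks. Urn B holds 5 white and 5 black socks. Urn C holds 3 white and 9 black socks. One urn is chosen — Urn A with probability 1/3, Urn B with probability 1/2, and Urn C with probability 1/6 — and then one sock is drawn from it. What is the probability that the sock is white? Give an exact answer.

From Urn A: P(white) = 2/7.
From Urn B: P(white) = 5/10.
From Urn C: P(white) = 3/12.
Total probability = (1/3)(2/7) + (1/2)(5/10) + (1/6)(3/12) = 65/168.

65/168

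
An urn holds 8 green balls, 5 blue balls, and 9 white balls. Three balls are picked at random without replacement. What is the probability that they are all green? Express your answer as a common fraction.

2/55

P = 8/22 × 7/21 × 6/20 = 336/9240 = 2/55.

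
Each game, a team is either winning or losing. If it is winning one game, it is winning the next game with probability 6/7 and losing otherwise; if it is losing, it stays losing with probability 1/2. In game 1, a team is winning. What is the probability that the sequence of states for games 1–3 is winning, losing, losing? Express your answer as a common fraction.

Game 1 is given. For each transition, use the conditional probability from the current state:
P(losing | winning) = 1/7; P(losing | losing) = 1/2.
P = 1/7 × 1/2 = 1/14.

1/14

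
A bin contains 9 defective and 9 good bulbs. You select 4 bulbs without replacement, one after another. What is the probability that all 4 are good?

7/170

P = 9/18 × 8/17 × 7/16 × 6/15 = 3024/73440 = 7/170.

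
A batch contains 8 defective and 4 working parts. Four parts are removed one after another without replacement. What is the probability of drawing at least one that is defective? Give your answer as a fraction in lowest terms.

P(no defective) = 4/12 × 3/11 × 2/10 × 1/9 = 24/11880 = 1/495.
P(at least one) = 1 − 1/495 = 494/495.

494/495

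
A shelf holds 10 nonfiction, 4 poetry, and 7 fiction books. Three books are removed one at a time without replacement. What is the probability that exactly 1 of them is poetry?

One ordering (poetry drawn first) has probability 4/21 × 17/20 × 16/19 = 1088/7980 = 272/1995.
There are C(3,1) = 3 such orderings, each equally likely, so P = 3 × 272/1995 = 272/665.

272/665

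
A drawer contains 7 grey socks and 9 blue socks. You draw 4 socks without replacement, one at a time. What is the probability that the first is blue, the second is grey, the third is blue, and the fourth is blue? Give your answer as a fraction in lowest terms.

Chain rule:
P = 9/16 × 7/15 × 8/14 × 7/13 = 3528/43680 = 21/260.

21/260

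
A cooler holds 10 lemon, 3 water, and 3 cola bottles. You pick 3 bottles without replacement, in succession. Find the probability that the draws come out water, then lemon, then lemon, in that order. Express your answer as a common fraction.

9/112

Each draw changes the counts, so multiply the conditional probabilities along the sequence:
P = 3/16 × 10/15 × 9/14 = 270/3360 = 9/112.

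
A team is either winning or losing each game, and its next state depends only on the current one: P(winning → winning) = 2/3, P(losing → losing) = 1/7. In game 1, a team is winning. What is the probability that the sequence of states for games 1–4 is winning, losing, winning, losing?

2/21

Game 1 is given. For each transition, use the conditional probability from the current state:
P(losing | winning) = 1/3; P(winning | losing) = 6/7; P(losing | winning) = 1/3.
P = 1/3 × 6/7 × 1/3 = 6/63 = 2/21.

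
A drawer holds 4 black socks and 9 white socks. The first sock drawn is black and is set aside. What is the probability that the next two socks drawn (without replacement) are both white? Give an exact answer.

6/11

With the first sock removed, 9 white remain out of 12.
P = 9/12 × 8/11 = 72/132 = 6/11.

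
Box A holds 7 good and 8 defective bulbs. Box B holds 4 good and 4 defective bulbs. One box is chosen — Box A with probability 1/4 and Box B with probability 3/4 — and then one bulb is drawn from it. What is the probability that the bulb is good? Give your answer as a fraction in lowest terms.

59/120

From Box A: P(good) = 7/15.
From Box B: P(good) = 4/8.
Total probability = (1/4)(7/15) + (3/4)(4/8) = 59/120.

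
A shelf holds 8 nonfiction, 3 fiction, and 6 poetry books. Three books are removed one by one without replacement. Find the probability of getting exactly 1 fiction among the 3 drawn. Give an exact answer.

273/680

One ordering (fiction drawn first) has probability 3/17 × 14/16 × 13/15 = 546/4080 = 91/680.
There are C(3,1) = 3 such orderings, each equally likely, so P = 3 × 91/680 = 273/680.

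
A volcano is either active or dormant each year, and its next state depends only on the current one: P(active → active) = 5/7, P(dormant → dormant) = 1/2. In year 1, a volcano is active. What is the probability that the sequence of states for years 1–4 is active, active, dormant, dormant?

5/49

Year 1 is given. For each transition, use the conditional probability from the current state:
P(active | active) = 5/7; P(dormant | active) = 2/7; P(dormant | dormant) = 1/2.
P = 5/7 × 2/7 × 1/2 = 10/98 = 5/49.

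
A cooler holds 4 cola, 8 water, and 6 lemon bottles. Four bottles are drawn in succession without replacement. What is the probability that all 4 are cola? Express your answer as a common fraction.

1/3060

P(all cola) = 4/18 × 3/17 × 2/16 × 1/15 = 24/73440 = 1/3060.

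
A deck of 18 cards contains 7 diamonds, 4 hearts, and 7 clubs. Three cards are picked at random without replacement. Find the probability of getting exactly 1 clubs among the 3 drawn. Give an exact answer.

One ordering (a club drawn first) has probability 7/18 × 11/17 × 10/16 = 770/4896 = 385/2448.
There are C(3,1) = 3 such orderings, each equally likely, so P = 3 × 385/2448 = 385/816.

385/816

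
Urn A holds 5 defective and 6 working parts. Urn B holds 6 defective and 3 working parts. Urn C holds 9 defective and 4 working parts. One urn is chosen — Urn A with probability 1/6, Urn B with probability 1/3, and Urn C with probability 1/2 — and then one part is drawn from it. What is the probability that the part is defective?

From Urn A: P(defective) = 5/11.
From Urn B: P(defective) = 6/9.
From Urn C: P(defective) = 9/13.
Total probability = (1/6)(5/11) + (1/3)(6/9) + (1/2)(9/13) = 829/1287.

829/1287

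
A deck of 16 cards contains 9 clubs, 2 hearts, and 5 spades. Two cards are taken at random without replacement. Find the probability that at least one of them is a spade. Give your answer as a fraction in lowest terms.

13/24

P(no spades) = 11/16 × 10/15 = 110/240 = 11/24.
P(at least one) = 1 − 11/24 = 13/24.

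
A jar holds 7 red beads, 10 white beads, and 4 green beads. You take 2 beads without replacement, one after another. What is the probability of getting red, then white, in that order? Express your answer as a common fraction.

Chain rule:
P = 7/21 × 10/20 = 70/420 = 1/6.

1/6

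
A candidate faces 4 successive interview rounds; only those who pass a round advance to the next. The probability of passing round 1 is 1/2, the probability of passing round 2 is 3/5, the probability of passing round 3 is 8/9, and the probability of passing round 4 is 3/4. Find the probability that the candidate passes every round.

1/5

Multiplying along the chain,
P = 1/2 × 3/5 × 8/9 × 3/4 = 72/360 = 1/5.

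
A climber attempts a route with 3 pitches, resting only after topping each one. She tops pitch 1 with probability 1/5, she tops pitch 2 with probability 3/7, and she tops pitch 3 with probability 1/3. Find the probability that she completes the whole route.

1/35

Multiplying along the chain,
P = 1/5 × 3/7 × 1/3 = 3/105 = 1/35.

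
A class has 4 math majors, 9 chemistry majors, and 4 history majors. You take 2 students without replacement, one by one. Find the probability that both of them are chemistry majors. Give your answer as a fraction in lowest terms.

9/34

P(all chemistry majors) = 9/17 × 8/16 = 72/272 = 9/34.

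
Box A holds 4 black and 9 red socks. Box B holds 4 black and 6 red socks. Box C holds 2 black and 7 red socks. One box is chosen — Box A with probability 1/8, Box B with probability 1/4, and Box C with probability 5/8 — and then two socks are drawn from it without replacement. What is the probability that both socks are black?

From Box A: P(both black) = (4/13)(3/12) = 1/13.
From Box B: P(both black) = (4/10)(3/9) = 2/15.
From Box C: P(both black) = (2/9)(1/8) = 1/36.
Total probability = (1/8)(1/13) + (1/4)(2/15) + (5/8)(1/36) = 1129/18720.

1129/18720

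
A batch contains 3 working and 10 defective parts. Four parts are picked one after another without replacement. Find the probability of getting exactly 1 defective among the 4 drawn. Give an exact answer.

2/143

One ordering (defective drawn first) has probability 10/13 × 3/12 × 2/11 × 1/10 = 60/17160 = 1/286.
There are C(4,1) = 4 such orderings, each equally likely, so P = 4 × 1/286 = 2/143.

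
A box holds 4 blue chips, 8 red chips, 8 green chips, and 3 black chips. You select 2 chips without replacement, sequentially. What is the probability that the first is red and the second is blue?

16/253

Each draw changes the counts, so multiply the conditional probabilities along the sequence:
P = 8/23 × 4/22 = 32/506 = 16/253.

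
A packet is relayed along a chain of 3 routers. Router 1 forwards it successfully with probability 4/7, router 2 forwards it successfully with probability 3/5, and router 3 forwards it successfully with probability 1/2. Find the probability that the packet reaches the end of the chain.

The events are sequential, so multiply the conditional probabilities:
P = 4/7 × 3/5 × 1/2 = 12/70 = 6/35.

6/35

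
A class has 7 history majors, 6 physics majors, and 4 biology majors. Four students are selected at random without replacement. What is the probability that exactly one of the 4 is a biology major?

One ordering (a biology major drawn first) has probability 4/17 × 13/16 × 12/15 × 11/14 = 6864/57120 = 143/1190.
There are C(4,1) = 4 such orderings, each equally likely, so P = 4 × 143/1190 = 286/595.

286/595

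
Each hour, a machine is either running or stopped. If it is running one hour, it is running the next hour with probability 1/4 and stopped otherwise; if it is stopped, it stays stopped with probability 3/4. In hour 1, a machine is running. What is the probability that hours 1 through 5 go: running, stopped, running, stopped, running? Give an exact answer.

9/256

Hour 1 is given. For each transition, use the conditional probability from the current state:
P(stopped | running) = 3/4; P(running | stopped) = 1/4; P(stopped | running) = 3/4; P(running | stopped) = 1/4.
P = 3/4 × 1/4 × 3/4 × 1/4 = 9/256.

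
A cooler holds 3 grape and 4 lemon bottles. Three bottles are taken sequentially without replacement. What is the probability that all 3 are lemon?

4/35

P(every draw is lemon) = 4/7 × 3/6 × 2/5 = 24/210 = 4/35.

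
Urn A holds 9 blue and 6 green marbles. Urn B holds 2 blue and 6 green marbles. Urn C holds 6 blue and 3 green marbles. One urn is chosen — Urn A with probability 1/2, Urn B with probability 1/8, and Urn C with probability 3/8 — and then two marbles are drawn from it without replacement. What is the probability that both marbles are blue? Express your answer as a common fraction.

93/280

From Urn A: P(both blue) = (9/15)(8/14) = 12/35.
From Urn B: P(both blue) = (2/8)(1/7) = 1/28.
From Urn C: P(both blue) = (6/9)(5/8) = 5/12.
Total probability = (1/2)(12/35) + (1/8)(1/28) + (3/8)(5/12) = 93/280.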